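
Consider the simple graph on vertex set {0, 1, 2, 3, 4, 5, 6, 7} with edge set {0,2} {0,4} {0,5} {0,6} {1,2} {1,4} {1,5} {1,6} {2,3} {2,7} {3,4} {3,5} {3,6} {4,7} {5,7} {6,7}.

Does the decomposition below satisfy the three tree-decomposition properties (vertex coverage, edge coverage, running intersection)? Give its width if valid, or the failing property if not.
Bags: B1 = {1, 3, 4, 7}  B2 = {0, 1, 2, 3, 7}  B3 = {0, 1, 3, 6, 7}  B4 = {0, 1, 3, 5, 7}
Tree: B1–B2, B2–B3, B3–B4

No — edge (0,4) lies in no bag.

A tree decomposition must satisfy three properties: every vertex lies in some bag; for every edge, both endpoints lie together in some bag; and for every vertex, the bags containing it form a connected subtree. Here edge (0,4) lies in no bag, so the decomposition is invalid.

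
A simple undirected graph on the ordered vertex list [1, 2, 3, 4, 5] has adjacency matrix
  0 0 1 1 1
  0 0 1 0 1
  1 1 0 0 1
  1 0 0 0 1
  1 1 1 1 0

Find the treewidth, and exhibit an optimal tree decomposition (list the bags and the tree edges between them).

Treewidth 2.
Bags: B1 = {1, 3, 5}  B2 = {1, 4, 5}  B3 = {2, 3, 5}
Tree: B1–B2, B1–B3

The largest bag has 3 vertices, giving width 2; this decomposition certifies tw(G) ≤ 2. For the lower bound, the 3 vertices {1, 3, 5} are pairwise adjacent, and any tree decomposition puts a clique entirely inside one bag — forcing width ≥ 2. The upper and lower bounds meet at 2, so that is the treewidth.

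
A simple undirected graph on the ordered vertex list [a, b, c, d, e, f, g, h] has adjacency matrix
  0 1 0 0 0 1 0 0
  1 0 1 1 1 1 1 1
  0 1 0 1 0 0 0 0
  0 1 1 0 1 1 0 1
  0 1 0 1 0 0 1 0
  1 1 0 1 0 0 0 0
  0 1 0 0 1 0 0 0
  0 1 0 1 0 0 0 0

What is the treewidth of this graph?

A width-2 tree decomposition is:
Bags: B1 = {b, c, d}  B2 = {b, d, f}  B3 = {b, d, e}  B4 = {a, b, f}  B5 = {b, d, h}  B6 = {b, e, g}
Tree: B1–B2, B2–B3, B2–B4, B1–B5, B3–B6
Each bag holds 3 vertices, so the decomposition has width 2, which upper-bounds the treewidth. On the other hand G contains the 3-clique {b, d, e}. A clique must lie in a single bag of any decomposition, so no decomposition can have width below 2. The upper and lower bounds meet at 2, so that is the treewidth.

2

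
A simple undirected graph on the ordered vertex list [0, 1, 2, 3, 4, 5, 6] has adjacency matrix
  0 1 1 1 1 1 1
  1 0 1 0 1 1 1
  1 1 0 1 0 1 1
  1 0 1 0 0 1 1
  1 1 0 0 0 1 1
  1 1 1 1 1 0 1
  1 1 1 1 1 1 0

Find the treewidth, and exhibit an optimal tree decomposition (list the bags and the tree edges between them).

Treewidth 4.
Bags: B1 = {0, 2, 3, 5, 6}  B2 = {0, 1, 2, 5, 6}  B3 = {0, 1, 4, 5, 6}
Tree: B1–B2, B2–B3

Every bag has size at most 5, so the width is 5 − 1 = 4 and tw(G) ≤ 4. On the other hand G contains the 5-clique {0, 1, 2, 5, 6}. A clique must lie in a single bag of any decomposition, so no decomposition can have width below 4. The upper and lower bounds meet at 4, so that is the treewidth.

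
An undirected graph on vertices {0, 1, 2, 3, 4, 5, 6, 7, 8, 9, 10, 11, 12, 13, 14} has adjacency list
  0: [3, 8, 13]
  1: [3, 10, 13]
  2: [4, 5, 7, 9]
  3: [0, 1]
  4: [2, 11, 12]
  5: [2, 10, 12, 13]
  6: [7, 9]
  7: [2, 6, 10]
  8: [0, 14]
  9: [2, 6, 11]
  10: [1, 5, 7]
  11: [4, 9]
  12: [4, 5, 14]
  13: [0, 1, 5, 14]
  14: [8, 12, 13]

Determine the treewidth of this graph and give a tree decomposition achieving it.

Each bag holds 4 vertices, so the decomposition has width 3, which upper-bounds the treewidth. For the lower bound: the 4 vertex sets {6,9,11}, {4}, {2}, {5,7,10,12} are disjoint, each induces a connected subgraph, and every pair is joined by at least one edge of G. Contracting each set to a single vertex therefore yields K_{4} as a minor, and since treewidth is minor-monotone, tw(G) ≥ tw(K_{4}) = 3. The upper and lower bounds meet at 3, so that is the treewidth.

Treewidth 3.
One such decomposition:
Bags: B1 = {4, 6, 9, 11}  B2 = {2, 4, 6, 9}  B3 = {2, 4, 6, 7}  B4 = {2, 4, 7, 12}  B5 = {2, 5, 7, 12}  B6 = {5, 7, 10, 12}  B7 = {5, 10, 12, 14}  B8 = {5, 10, 13, 14}  B9 = {1, 10, 13, 14}  B10 = {1, 8, 13, 14}  B11 = {0, 1, 8, 13}  B12 = {0, 1, 3, 8}
Tree: B1–B2, B2–B3, B3–B4, B4–B5, B5–B6, B6–B7, B7–B8, B8–B9, B9–B10, B10–B11, B11–B12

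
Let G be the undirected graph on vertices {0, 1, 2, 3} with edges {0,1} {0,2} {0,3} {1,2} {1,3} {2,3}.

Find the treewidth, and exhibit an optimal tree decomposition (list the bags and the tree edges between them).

Treewidth 3.
Bags: B1 = {0, 1, 2, 3}
Tree: (single bag)

A single bag containing all 4 vertices is trivially a valid decomposition of width 3. Conversely, {0, 1, 2, 3} is a clique of size 4, and the vertices of any clique must share a bag in every tree decomposition; so some bag has ≥ 4 vertices and tw(G) ≥ 3. Combining the bounds, tw(G) = 3.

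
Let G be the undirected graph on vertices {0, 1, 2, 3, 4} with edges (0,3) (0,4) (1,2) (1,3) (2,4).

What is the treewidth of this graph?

A width-2 tree decomposition is:
Bags: B1 = {0, 2, 4}  B2 = {0, 2, 3}  B3 = {1, 2, 3}
Tree: B1–B2, B2–B3
Every bag has size at most 3, so the width is 3 − 1 = 2 and tw(G) ≤ 2. Since 2–4–0–3–1–2 is a cycle in G, G is not acyclic. Forests are exactly the graphs of treewidth ≤ 1, so tw(G) ≥ 2. The upper and lower bounds meet at 2, so that is the treewidth.

2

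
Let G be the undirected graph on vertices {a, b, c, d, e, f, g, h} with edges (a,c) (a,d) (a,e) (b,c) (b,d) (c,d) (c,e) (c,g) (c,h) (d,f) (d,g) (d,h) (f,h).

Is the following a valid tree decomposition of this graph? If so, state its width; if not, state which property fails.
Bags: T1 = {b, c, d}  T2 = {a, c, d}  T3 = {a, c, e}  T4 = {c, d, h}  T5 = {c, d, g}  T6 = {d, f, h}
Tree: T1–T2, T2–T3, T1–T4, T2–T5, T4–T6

Vertex coverage: the bags together contain {a, b, c, d, e, f, g, h}, the full vertex set. Edge coverage: each edge of G has both endpoints in at least one bag. Running intersection: for every vertex, the bags containing it form a connected subtree. All three properties hold, so this is a valid tree decomposition of width max|bag| − 1 = 2, and hence tw(G) ≤ 2.

Yes; width 2.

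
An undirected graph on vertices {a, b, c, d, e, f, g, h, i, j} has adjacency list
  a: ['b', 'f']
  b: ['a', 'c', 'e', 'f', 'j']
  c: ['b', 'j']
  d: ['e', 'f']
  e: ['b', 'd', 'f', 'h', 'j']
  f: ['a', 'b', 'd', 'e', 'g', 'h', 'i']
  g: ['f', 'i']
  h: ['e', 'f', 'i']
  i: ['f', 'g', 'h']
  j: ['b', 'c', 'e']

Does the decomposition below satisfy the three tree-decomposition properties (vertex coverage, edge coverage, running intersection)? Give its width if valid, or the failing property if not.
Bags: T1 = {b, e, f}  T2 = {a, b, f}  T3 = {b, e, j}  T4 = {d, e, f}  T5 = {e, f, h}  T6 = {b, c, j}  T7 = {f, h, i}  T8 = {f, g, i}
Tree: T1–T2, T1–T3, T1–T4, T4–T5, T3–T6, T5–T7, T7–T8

Every vertex of G appears in some bag (union = {a, b, c, d, e, f, g, h, i, j}); every edge is covered by a bag; and for each vertex v the set of bags containing v is connected in the bag tree. The decomposition is therefore valid. The largest bag has 3 vertices, so the width is 2.

Yes; width 2.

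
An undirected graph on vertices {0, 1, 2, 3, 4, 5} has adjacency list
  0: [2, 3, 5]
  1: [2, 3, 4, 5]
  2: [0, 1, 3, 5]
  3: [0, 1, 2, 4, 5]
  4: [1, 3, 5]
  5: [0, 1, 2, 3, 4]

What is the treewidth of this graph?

3

A width-3 tree decomposition is:
Bags: B1 = {0, 2, 3, 5}  B2 = {1, 2, 3, 5}  B3 = {1, 3, 4, 5}
Tree: B1–B2, B2–B3
Every bag has size at most 4, so the width is 4 − 1 = 3 and tw(G) ≤ 3. On the other hand G contains the 4-clique {0, 2, 3, 5}. A clique must lie in a single bag of any decomposition, so no decomposition can have width below 3. Hence tw(G) = 3 exactly.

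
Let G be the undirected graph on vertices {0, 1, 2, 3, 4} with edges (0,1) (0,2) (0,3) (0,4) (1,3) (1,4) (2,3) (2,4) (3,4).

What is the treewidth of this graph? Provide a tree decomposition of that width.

Every bag has size at most 4, so the width is 4 − 1 = 3 and tw(G) ≤ 3. For the lower bound, the 4 vertices {0, 1, 3, 4} are pairwise adjacent, and any tree decomposition puts a clique entirely inside one bag — forcing width ≥ 3. Combining the bounds, tw(G) = 3.

Treewidth 3.
Bags: B1 = {0, 1, 3, 4}  B2 = {0, 2, 3, 4}
Tree: B1–B2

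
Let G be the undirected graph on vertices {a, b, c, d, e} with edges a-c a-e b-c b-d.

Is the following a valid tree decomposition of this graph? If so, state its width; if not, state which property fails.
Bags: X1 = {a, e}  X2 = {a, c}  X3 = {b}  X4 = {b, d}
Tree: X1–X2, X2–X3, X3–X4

A tree decomposition must satisfy three properties: every vertex lies in some bag; for every edge, both endpoints lie together in some bag; and for every vertex, the bags containing it form a connected subtree. Here edge (c,b) lies in no bag, so the decomposition is invalid.

No — edge (c,b) lies in no bag.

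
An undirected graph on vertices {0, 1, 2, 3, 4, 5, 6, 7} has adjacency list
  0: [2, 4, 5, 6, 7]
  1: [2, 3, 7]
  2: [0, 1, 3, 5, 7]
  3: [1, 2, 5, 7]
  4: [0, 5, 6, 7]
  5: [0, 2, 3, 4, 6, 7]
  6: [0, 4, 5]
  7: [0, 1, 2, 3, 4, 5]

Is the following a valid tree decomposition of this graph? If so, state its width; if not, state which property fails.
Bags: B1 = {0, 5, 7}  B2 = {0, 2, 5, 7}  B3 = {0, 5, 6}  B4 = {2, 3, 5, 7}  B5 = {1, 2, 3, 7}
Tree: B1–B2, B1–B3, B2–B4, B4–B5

No — vertex 4 appears in no bag.

A tree decomposition must satisfy three properties: every vertex lies in some bag; for every edge, both endpoints lie together in some bag; and for every vertex, the bags containing it form a connected subtree. Here vertex 4 appears in no bag, so the decomposition is invalid.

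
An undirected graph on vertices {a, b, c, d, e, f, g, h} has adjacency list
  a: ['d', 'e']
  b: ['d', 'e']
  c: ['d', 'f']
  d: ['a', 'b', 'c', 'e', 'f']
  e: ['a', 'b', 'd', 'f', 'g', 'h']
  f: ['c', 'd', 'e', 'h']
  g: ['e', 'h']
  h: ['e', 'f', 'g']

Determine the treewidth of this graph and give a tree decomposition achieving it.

Every bag has size at most 3, so the width is 3 − 1 = 2 and tw(G) ≤ 2. For the lower bound, the 3 vertices {d, e, f} are pairwise adjacent, and any tree decomposition puts a clique entirely inside one bag — forcing width ≥ 2. The upper and lower bounds meet at 2, so that is the treewidth.

Treewidth 2.
One such decomposition:
Bags: B1 = {e, f, h}  B2 = {d, e, f}  B3 = {e, g, h}  B4 = {a, d, e}  B5 = {b, d, e}  B6 = {c, d, f}
Tree: B1–B2, B1–B3, B2–B4, B4–B5, B2–B6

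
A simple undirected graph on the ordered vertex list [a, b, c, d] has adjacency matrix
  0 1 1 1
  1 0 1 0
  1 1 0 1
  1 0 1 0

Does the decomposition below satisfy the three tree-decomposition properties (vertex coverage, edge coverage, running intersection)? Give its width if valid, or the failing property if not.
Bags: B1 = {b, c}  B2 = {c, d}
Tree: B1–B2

A tree decomposition must satisfy three properties: every vertex lies in some bag; for every edge, both endpoints lie together in some bag; and for every vertex, the bags containing it form a connected subtree. Here vertex a appears in no bag, so the decomposition is invalid.

No — vertex a appears in no bag.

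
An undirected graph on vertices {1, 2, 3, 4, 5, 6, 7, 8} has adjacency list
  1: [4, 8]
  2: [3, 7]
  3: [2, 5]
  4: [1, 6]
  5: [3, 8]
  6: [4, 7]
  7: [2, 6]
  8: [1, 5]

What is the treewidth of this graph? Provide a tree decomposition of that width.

Treewidth 2.
Bags: B1 = {2, 3, 7}  B2 = {3, 5, 7}  B3 = {5, 7, 8}  B4 = {1, 7, 8}  B5 = {1, 4, 7}  B6 = {4, 6, 7}
Tree: B1–B2, B2–B3, B3–B4, B4–B5, B5–B6

Every bag has size at most 3, so the width is 3 − 1 = 2 and tw(G) ≤ 2. The edges 7–2–3–5–8–1–4–6–7 form a cycle, so G is not a tree and its treewidth is at least 2. Therefore the treewidth is 2.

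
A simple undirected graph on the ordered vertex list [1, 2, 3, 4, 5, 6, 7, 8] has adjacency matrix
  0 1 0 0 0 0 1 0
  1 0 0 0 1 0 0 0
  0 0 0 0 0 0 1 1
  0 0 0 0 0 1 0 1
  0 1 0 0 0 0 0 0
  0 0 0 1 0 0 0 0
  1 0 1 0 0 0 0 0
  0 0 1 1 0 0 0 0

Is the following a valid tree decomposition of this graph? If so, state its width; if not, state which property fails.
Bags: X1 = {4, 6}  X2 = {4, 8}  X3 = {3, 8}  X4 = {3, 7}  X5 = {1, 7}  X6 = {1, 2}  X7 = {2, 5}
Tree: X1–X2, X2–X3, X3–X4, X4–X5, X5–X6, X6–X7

Every vertex of G appears in some bag (union = {1, 2, 3, 4, 5, 6, 7, 8}); every edge is covered by a bag; and for each vertex v the set of bags containing v is connected in the bag tree. The decomposition is therefore valid. The largest bag has 2 vertices, so the width is 1.

Yes; width 1.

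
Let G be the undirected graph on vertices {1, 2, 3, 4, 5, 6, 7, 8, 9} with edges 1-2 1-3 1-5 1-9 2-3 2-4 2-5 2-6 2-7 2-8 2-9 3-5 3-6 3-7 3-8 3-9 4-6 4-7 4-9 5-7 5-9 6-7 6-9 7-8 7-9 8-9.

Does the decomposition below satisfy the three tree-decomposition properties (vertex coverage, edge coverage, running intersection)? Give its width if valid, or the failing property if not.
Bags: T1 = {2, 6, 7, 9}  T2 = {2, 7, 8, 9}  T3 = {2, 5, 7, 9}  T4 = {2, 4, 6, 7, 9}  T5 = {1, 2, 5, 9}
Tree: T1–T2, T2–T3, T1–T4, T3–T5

No — vertex 3 appears in no bag.

A tree decomposition must satisfy three properties: every vertex lies in some bag; for every edge, both endpoints lie together in some bag; and for every vertex, the bags containing it form a connected subtree. Here vertex 3 appears in no bag, so the decomposition is invalid.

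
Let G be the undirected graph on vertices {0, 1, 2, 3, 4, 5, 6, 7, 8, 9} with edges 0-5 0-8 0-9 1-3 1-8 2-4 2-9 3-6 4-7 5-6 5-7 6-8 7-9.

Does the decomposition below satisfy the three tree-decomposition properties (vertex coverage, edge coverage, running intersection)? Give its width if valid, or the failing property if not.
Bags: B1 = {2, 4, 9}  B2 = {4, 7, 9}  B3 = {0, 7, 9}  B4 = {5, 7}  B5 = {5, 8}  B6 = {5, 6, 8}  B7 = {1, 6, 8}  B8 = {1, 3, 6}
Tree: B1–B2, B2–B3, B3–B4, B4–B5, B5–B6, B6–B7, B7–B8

No — edge (0,5) lies in no bag.

A tree decomposition must satisfy three properties: every vertex lies in some bag; for every edge, both endpoints lie together in some bag; and for every vertex, the bags containing it form a connected subtree. Here edge (0,5) lies in no bag, so the decomposition is invalid.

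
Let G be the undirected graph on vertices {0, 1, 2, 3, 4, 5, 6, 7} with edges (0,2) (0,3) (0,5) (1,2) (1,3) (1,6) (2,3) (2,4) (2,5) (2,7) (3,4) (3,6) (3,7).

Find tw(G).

A width-2 tree decomposition is:
Bags: B1 = {2, 3, 4}  B2 = {0, 2, 3}  B3 = {0, 2, 5}  B4 = {1, 2, 3}  B5 = {1, 3, 6}  B6 = {2, 3, 7}
Tree: B1–B2, B2–B3, B1–B4, B4–B5, B2–B6
Every bag has size at most 3, so the width is 3 − 1 = 2 and tw(G) ≤ 2. Conversely, {0, 2, 3} is a clique of size 3, and the vertices of any clique must share a bag in every tree decomposition; so some bag has ≥ 3 vertices and tw(G) ≥ 2. The upper and lower bounds meet at 2, so that is the treewidth.

2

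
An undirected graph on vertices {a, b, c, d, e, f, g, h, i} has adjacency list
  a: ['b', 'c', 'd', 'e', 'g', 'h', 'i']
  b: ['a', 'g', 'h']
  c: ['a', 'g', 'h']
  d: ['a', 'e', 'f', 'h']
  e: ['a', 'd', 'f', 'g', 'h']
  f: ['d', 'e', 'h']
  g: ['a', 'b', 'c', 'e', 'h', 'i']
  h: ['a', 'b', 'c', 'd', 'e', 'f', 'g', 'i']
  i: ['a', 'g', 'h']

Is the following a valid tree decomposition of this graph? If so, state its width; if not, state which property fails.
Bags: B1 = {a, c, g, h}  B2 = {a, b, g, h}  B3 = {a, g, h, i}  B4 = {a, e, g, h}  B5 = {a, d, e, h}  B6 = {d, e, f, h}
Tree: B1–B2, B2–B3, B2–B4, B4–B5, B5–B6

Yes; width 3.

Vertex coverage: the bags together contain {a, b, c, d, e, f, g, h, i}, the full vertex set. Edge coverage: each edge of G has both endpoints in at least one bag. Running intersection: for every vertex, the bags containing it form a connected subtree. All three properties hold, so this is a valid tree decomposition of width max|bag| − 1 = 3, and hence tw(G) ≤ 3.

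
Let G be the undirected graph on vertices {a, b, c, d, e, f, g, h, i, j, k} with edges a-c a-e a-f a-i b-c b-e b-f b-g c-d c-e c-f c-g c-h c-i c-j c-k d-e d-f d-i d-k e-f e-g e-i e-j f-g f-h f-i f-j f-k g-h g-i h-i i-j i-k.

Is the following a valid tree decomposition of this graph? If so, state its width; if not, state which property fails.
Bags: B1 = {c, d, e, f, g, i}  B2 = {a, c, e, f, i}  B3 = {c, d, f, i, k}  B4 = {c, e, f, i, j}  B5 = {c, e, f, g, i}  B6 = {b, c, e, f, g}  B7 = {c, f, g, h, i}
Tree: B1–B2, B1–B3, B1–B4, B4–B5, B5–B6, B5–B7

A tree decomposition must satisfy three properties: every vertex lies in some bag; for every edge, both endpoints lie together in some bag; and for every vertex, the bags containing it form a connected subtree. Here bags containing vertex g are not connected in the tree, so the decomposition is invalid.

No — bags containing vertex g are not connected in the tree.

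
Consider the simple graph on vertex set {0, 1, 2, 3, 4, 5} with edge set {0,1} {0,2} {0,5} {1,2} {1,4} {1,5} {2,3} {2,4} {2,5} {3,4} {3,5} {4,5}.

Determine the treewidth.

A width-3 tree decomposition is:
Bags: B1 = {1, 2, 4, 5}  B2 = {2, 3, 4, 5}  B3 = {0, 1, 2, 5}
Tree: B1–B2, B1–B3
The largest bag has 4 vertices, giving width 3; this decomposition certifies tw(G) ≤ 3. For the lower bound, the 4 vertices {0, 1, 2, 5} are pairwise adjacent, and any tree decomposition puts a clique entirely inside one bag — forcing width ≥ 3. Hence tw(G) = 3 exactly.

3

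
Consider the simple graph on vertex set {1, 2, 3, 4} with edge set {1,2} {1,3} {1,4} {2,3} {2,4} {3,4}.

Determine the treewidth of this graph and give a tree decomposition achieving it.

A single bag containing all 4 vertices is trivially a valid decomposition of width 3. On the other hand G contains the 4-clique {1, 2, 3, 4}. A clique must lie in a single bag of any decomposition, so no decomposition can have width below 3. Combining the bounds, tw(G) = 3.

Treewidth 3.
One optimal decomposition is:
Bags: B1 = {1, 2, 3, 4}
Tree: (single bag)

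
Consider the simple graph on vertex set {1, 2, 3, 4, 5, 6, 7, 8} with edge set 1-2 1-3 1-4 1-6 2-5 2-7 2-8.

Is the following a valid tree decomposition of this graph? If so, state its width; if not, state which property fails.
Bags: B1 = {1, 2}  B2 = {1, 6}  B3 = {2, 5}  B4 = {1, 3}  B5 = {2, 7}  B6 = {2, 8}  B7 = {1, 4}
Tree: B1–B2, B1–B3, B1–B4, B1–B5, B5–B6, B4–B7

Yes; width 1.

Vertex coverage: the bags together contain {1, 2, 3, 4, 5, 6, 7, 8}, the full vertex set. Edge coverage: each edge of G has both endpoints in at least one bag. Running intersection: for every vertex, the bags containing it form a connected subtree. All three properties hold, so this is a valid tree decomposition of width max|bag| − 1 = 1, and hence tw(G) ≤ 1.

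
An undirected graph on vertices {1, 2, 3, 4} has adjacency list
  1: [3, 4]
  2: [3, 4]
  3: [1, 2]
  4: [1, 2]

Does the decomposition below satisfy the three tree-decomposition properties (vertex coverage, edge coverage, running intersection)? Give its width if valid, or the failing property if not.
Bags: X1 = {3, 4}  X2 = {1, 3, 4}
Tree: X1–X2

A tree decomposition must satisfy three properties: every vertex lies in some bag; for every edge, both endpoints lie together in some bag; and for every vertex, the bags containing it form a connected subtree. Here vertex 2 appears in no bag, so the decomposition is invalid.

No — vertex 2 appears in no bag.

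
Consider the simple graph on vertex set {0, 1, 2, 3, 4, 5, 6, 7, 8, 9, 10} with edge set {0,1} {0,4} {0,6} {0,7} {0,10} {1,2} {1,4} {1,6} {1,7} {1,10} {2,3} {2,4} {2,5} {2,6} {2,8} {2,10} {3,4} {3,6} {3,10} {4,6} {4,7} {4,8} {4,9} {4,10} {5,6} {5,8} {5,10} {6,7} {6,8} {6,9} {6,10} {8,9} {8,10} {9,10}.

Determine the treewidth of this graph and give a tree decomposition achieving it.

Treewidth 4.
One such decomposition:
Bags: B1 = {1, 2, 4, 6, 10}  B2 = {2, 3, 4, 6, 10}  B3 = {2, 4, 6, 8, 10}  B4 = {0, 1, 4, 6, 10}  B5 = {0, 1, 4, 6, 7}  B6 = {4, 6, 8, 9, 10}  B7 = {2, 5, 6, 8, 10}
Tree: B1–B2, B2–B3, B1–B4, B4–B5, B3–B6, B3–B7

Each bag holds 5 vertices, so the decomposition has width 4, which upper-bounds the treewidth. On the other hand G contains the 5-clique {0, 1, 4, 6, 10}. A clique must lie in a single bag of any decomposition, so no decomposition can have width below 4. Hence tw(G) = 4 exactly.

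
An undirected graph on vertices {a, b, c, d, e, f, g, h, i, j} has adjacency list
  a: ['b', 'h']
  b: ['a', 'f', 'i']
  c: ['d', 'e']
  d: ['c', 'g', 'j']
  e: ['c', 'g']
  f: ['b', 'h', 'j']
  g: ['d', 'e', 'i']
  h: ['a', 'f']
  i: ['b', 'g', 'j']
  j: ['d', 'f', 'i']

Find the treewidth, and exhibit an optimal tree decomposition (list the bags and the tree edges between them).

Treewidth 2.
One such decomposition:
Bags: B1 = {a, f, h}  B2 = {a, b, f}  B3 = {b, f, j}  B4 = {b, i, j}  B5 = {d, i, j}  B6 = {d, g, i}  B7 = {c, d, g}  B8 = {c, e, g}
Tree: B1–B2, B2–B3, B3–B4, B4–B5, B5–B6, B6–B7, B7–B8

Each bag holds 3 vertices, so the decomposition has width 2, which upper-bounds the treewidth. Since h–a–b–f–h is a cycle in G, G is not acyclic. Forests are exactly the graphs of treewidth ≤ 1, so tw(G) ≥ 2. Therefore the treewidth is 2.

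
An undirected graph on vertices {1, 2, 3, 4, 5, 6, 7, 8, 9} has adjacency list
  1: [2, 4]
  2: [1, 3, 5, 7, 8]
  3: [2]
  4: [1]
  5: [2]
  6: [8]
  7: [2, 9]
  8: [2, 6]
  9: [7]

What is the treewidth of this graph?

1

A width-1 tree decomposition is:
Bags: B1 = {2, 8}  B2 = {6, 8}  B3 = {1, 2}  B4 = {1, 4}  B5 = {2, 7}  B6 = {2, 3}  B7 = {2, 5}  B8 = {7, 9}
Tree: B1–B2, B1–B3, B3–B4, B3–B5, B1–B6, B6–B7, B5–B8
The largest bag has 2 vertices, giving width 1; this decomposition certifies tw(G) ≤ 1. Any graph with an edge has treewidth ≥ 1, and G has the edge 8–2. The upper and lower bounds meet at 1, so that is the treewidth.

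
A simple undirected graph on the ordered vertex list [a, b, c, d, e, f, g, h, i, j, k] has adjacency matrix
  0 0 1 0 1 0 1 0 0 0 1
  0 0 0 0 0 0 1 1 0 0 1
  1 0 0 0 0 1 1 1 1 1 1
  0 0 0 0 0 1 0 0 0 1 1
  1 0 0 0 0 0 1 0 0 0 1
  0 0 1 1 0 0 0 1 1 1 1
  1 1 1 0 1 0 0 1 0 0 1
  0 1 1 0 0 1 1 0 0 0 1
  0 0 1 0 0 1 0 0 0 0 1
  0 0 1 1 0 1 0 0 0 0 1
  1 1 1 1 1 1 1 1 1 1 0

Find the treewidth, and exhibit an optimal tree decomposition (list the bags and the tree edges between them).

The largest bag has 4 vertices, giving width 3; this decomposition certifies tw(G) ≤ 3. On the other hand G contains the 4-clique {d, f, j, k}. A clique must lie in a single bag of any decomposition, so no decomposition can have width below 3. Therefore the treewidth is 3.

Treewidth 3.
One optimal decomposition is:
Bags: B1 = {c, f, i, k}  B2 = {c, f, h, k}  B3 = {c, g, h, k}  B4 = {b, g, h, k}  B5 = {a, c, g, k}  B6 = {a, e, g, k}  B7 = {c, f, j, k}  B8 = {d, f, j, k}
Tree: B1–B2, B2–B3, B3–B4, B3–B5, B5–B6, B1–B7, B7–B8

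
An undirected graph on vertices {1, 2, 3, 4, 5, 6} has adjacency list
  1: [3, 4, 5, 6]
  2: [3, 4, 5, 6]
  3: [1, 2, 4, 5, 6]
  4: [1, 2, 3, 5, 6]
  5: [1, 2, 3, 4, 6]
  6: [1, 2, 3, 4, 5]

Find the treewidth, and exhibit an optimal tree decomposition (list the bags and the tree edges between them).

Each bag holds 5 vertices, so the decomposition has width 4, which upper-bounds the treewidth. On the other hand G contains the 5-clique {1, 3, 4, 5, 6}. A clique must lie in a single bag of any decomposition, so no decomposition can have width below 4. Therefore the treewidth is 4.

Treewidth 4.
Bags: B1 = {2, 3, 4, 5, 6}  B2 = {1, 3, 4, 5, 6}
Tree: B1–B2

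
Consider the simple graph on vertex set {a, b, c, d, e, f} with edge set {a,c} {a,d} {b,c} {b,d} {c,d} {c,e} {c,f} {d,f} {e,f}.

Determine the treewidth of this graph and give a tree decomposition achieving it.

The largest bag has 3 vertices, giving width 2; this decomposition certifies tw(G) ≤ 2. Conversely, {c, d, f} is a clique of size 3, and the vertices of any clique must share a bag in every tree decomposition; so some bag has ≥ 3 vertices and tw(G) ≥ 2. Hence tw(G) = 2 exactly.

Treewidth 2.
One such decomposition:
Bags: B1 = {b, c, d}  B2 = {a, c, d}  B3 = {c, d, f}  B4 = {c, e, f}
Tree: B1–B2, B2–B3, B3–B4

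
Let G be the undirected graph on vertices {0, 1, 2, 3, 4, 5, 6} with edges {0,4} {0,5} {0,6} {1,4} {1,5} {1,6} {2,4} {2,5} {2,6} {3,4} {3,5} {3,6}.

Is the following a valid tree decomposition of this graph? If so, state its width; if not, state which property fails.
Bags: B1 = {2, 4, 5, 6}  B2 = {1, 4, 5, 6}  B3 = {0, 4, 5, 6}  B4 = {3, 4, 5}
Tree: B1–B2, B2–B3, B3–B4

No — edge (6,3) lies in no bag.

A tree decomposition must satisfy three properties: every vertex lies in some bag; for every edge, both endpoints lie together in some bag; and for every vertex, the bags containing it form a connected subtree. Here edge (6,3) lies in no bag, so the decomposition is invalid.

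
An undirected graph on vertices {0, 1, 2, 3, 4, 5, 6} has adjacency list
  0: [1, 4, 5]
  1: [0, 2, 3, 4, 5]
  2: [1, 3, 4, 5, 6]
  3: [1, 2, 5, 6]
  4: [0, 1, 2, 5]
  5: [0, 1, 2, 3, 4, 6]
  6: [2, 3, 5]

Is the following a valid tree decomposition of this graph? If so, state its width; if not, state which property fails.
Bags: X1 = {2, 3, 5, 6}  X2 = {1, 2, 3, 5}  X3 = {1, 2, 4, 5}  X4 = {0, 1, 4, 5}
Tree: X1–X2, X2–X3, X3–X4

Yes; width 3.

Checking the three conditions: (i) the bags cover all of {0, 1, 2, 3, 4, 5, 6}; (ii) for each edge, some bag contains both endpoints; (iii) the bags containing any fixed vertex form a subtree. All hold, so the decomposition is valid with width 4 − 1 = 3.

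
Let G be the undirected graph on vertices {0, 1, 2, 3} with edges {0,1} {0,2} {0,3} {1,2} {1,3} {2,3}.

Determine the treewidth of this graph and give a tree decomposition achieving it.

With just one bag of size 4, the width is 4 − 1 = 3, so tw(G) ≤ 3. Conversely, {0, 1, 2, 3} is a clique of size 4, and the vertices of any clique must share a bag in every tree decomposition; so some bag has ≥ 4 vertices and tw(G) ≥ 3. Combining the bounds, tw(G) = 3.

Treewidth 3.
Bags: B1 = {0, 1, 2, 3}
Tree: (single bag)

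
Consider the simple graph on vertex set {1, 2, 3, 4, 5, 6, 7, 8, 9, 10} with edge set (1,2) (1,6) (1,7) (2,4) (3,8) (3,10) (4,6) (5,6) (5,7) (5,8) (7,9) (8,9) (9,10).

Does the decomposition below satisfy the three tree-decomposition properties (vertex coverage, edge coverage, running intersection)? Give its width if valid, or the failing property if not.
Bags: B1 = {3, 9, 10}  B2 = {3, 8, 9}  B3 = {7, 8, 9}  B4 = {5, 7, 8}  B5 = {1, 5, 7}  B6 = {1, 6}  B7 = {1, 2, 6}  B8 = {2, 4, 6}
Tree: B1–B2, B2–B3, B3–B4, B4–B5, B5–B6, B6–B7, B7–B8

A tree decomposition must satisfy three properties: every vertex lies in some bag; for every edge, both endpoints lie together in some bag; and for every vertex, the bags containing it form a connected subtree. Here edge (5,6) lies in no bag, so the decomposition is invalid.

No — edge (5,6) lies in no bag.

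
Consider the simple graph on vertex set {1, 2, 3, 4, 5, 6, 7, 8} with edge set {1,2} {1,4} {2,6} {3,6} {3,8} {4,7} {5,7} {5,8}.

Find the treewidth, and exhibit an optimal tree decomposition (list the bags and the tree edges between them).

Treewidth 2.
One optimal decomposition is:
Bags: B1 = {3, 6, 8}  B2 = {5, 6, 8}  B3 = {5, 6, 7}  B4 = {4, 6, 7}  B5 = {1, 4, 6}  B6 = {1, 2, 6}
Tree: B1–B2, B2–B3, B3–B4, B4–B5, B5–B6

The largest bag has 3 vertices, giving width 2; this decomposition certifies tw(G) ≤ 2. For the lower bound, G contains the cycle 6–3–8–5–7–4–1–2–6, so G is not a forest; only forests have treewidth ≤ 1, hence tw(G) ≥ 2. The upper and lower bounds meet at 2, so that is the treewidth.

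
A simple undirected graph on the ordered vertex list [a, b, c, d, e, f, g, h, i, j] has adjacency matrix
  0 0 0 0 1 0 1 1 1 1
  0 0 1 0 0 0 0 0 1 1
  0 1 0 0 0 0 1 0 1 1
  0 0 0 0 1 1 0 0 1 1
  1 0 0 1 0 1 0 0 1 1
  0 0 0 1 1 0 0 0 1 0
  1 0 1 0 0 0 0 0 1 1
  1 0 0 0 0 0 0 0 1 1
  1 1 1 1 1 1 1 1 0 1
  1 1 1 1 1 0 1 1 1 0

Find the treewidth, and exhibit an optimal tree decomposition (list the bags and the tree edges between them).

Treewidth 3.
One optimal decomposition is:
Bags: B1 = {a, h, i, j}  B2 = {a, e, i, j}  B3 = {d, e, i, j}  B4 = {a, g, i, j}  B5 = {c, g, i, j}  B6 = {d, e, f, i}  B7 = {b, c, i, j}
Tree: B1–B2, B2–B3, B1–B4, B4–B5, B3–B6, B5–B7

Every bag has size at most 4, so the width is 4 − 1 = 3 and tw(G) ≤ 3. Conversely, {d, e, i, j} is a clique of size 4, and the vertices of any clique must share a bag in every tree decomposition; so some bag has ≥ 4 vertices and tw(G) ≥ 3. Hence tw(G) = 3 exactly.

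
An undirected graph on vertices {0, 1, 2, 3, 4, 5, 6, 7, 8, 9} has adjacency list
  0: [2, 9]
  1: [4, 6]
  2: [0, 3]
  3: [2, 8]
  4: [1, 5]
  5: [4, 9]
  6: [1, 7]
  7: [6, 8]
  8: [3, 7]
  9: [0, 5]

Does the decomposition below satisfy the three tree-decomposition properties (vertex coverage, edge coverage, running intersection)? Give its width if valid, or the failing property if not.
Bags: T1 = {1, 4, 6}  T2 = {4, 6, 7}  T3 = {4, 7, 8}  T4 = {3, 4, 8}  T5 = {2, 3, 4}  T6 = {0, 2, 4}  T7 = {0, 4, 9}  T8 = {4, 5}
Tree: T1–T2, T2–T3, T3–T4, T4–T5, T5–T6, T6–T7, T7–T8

A tree decomposition must satisfy three properties: every vertex lies in some bag; for every edge, both endpoints lie together in some bag; and for every vertex, the bags containing it form a connected subtree. Here edge (9,5) lies in no bag, so the decomposition is invalid.

No — edge (9,5) lies in no bag.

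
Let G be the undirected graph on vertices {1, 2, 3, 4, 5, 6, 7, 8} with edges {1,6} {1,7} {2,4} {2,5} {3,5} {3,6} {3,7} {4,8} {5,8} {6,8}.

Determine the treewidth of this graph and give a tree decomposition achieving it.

Each bag holds 3 vertices, so the decomposition has width 2, which upper-bounds the treewidth. For the lower bound, G contains the cycle 4–2–5–8–4, so G is not a forest; only forests have treewidth ≤ 1, hence tw(G) ≥ 2. Hence tw(G) = 2 exactly.

Treewidth 2.
One such decomposition:
Bags: B1 = {2, 4, 8}  B2 = {2, 5, 8}  B3 = {5, 6, 8}  B4 = {3, 5, 6}  B5 = {1, 3, 6}  B6 = {1, 3, 7}
Tree: B1–B2, B2–B3, B3–B4, B4–B5, B5–B6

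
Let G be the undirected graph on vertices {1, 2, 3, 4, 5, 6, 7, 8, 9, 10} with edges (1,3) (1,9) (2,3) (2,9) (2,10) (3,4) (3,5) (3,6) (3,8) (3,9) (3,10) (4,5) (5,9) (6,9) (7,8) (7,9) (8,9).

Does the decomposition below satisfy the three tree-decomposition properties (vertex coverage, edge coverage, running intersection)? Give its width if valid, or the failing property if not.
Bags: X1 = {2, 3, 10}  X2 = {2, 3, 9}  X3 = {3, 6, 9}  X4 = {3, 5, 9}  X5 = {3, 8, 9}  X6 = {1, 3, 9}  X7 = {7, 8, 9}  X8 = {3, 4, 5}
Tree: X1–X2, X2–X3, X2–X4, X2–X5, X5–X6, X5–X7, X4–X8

Vertex coverage: the bags together contain {1, 2, 3, 4, 5, 6, 7, 8, 9, 10}, the full vertex set. Edge coverage: each edge of G has both endpoints in at least one bag. Running intersection: for every vertex, the bags containing it form a connected subtree. All three properties hold, so this is a valid tree decomposition of width max|bag| − 1 = 2, and hence tw(G) ≤ 2.

Yes; width 2.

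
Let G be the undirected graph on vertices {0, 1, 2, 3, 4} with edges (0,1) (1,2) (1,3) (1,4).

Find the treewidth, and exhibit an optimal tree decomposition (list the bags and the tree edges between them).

Treewidth 1.
One optimal decomposition is:
Bags: B1 = {1, 3}  B2 = {0, 1}  B3 = {1, 4}  B4 = {1, 2}
Tree: B1–B2, B1–B3, B3–B4

Each bag holds 2 vertices, so the decomposition has width 1, which upper-bounds the treewidth. G has an edge, so its treewidth is at least 1. Combining the bounds, tw(G) = 1.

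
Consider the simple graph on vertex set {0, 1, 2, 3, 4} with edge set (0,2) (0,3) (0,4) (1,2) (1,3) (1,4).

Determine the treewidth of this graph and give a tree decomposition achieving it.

Treewidth 2.
One optimal decomposition is:
Bags: B1 = {0, 1, 4}  B2 = {0, 1, 3}  B3 = {0, 1, 2}
Tree: B1–B2, B2–B3

Each bag holds 3 vertices, so the decomposition has width 2, which upper-bounds the treewidth. Since 4–1–3–0–4 is a cycle in G, G is not acyclic. Forests are exactly the graphs of treewidth ≤ 1, so tw(G) ≥ 2. Combining the bounds, tw(G) = 2.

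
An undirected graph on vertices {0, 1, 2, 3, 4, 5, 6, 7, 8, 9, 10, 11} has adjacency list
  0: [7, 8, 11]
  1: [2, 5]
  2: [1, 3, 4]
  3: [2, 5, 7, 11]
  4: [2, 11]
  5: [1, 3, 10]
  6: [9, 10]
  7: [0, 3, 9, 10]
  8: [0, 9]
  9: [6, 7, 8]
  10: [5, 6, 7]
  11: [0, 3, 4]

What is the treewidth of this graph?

A width-3 tree decomposition is:
Bags: B1 = {1, 2, 4, 5}  B2 = {2, 3, 4, 5}  B3 = {3, 4, 5, 11}  B4 = {3, 5, 10, 11}  B5 = {3, 7, 10, 11}  B6 = {0, 7, 10, 11}  B7 = {0, 6, 7, 10}  B8 = {0, 6, 7, 9}  B9 = {0, 6, 8, 9}
Tree: B1–B2, B2–B3, B3–B4, B4–B5, B5–B6, B6–B7, B7–B8, B8–B9
Each bag holds 4 vertices, so the decomposition has width 3, which upper-bounds the treewidth. For the lower bound: the 4 vertex sets {1,2,4}, {5}, {3}, {0,7,10,11} are disjoint, each induces a connected subgraph, and every pair is joined by at least one edge of G. Contracting each set to a single vertex therefore yields K_{4} as a minor, and since treewidth is minor-monotone, tw(G) ≥ tw(K_{4}) = 3. Therefore the treewidth is 3.

3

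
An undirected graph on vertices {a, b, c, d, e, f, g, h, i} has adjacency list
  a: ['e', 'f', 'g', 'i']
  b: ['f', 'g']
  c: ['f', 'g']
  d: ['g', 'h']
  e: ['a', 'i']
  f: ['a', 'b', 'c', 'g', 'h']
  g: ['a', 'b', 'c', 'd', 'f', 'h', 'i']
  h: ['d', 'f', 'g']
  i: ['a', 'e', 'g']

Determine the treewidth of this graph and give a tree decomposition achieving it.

Every bag has size at most 3, so the width is 3 − 1 = 2 and tw(G) ≤ 2. On the other hand G contains the 3-clique {d, g, h}. A clique must lie in a single bag of any decomposition, so no decomposition can have width below 2. Hence tw(G) = 2 exactly.

Treewidth 2.
One optimal decomposition is:
Bags: B1 = {a, f, g}  B2 = {b, f, g}  B3 = {c, f, g}  B4 = {a, g, i}  B5 = {f, g, h}  B6 = {a, e, i}  B7 = {d, g, h}
Tree: B1–B2, B1–B3, B1–B4, B1–B5, B4–B6, B5–B7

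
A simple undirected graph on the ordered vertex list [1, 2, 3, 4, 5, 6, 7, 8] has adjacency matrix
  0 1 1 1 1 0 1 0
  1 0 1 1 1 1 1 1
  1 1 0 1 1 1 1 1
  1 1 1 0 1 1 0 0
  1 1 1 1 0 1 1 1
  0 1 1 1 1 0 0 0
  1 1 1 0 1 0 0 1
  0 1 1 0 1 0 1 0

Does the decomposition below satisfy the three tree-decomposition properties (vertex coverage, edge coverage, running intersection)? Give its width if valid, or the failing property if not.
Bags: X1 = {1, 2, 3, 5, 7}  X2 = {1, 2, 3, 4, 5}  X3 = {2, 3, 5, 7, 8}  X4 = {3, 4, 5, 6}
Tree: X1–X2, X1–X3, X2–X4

No — edge (2,6) lies in no bag.

A tree decomposition must satisfy three properties: every vertex lies in some bag; for every edge, both endpoints lie together in some bag; and for every vertex, the bags containing it form a connected subtree. Here edge (2,6) lies in no bag, so the decomposition is invalid.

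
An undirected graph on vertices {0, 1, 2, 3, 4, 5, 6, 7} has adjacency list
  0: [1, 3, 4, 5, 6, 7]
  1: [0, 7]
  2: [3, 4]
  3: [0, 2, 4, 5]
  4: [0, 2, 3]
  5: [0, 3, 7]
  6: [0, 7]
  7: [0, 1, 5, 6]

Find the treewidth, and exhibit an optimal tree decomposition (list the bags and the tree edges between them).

Treewidth 2.
One such decomposition:
Bags: B1 = {0, 3, 5}  B2 = {0, 5, 7}  B3 = {0, 1, 7}  B4 = {0, 3, 4}  B5 = {2, 3, 4}  B6 = {0, 6, 7}
Tree: B1–B2, B2–B3, B1–B4, B4–B5, B2–B6

Every bag has size at most 3, so the width is 3 − 1 = 2 and tw(G) ≤ 2. On the other hand G contains the 3-clique {0, 3, 4}. A clique must lie in a single bag of any decomposition, so no decomposition can have width below 2. Hence tw(G) = 2 exactly.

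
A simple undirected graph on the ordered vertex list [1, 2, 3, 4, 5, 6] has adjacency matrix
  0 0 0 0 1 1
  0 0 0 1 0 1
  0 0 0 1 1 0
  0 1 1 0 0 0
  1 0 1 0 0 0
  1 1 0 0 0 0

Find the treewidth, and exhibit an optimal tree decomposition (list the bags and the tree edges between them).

Treewidth 2.
One optimal decomposition is:
Bags: B1 = {2, 3, 4}  B2 = {2, 3, 5}  B3 = {1, 2, 5}  B4 = {1, 2, 6}
Tree: B1–B2, B2–B3, B3–B4

The largest bag has 3 vertices, giving width 2; this decomposition certifies tw(G) ≤ 2. The edges 2–4–3–5–1–6–2 form a cycle, so G is not a tree and its treewidth is at least 2. Hence tw(G) = 2 exactly.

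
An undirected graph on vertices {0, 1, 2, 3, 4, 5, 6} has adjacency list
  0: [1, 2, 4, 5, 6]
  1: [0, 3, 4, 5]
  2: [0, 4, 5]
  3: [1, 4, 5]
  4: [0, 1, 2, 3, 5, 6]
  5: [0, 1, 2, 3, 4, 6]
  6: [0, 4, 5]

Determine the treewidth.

3

A width-3 tree decomposition is:
Bags: B1 = {0, 1, 4, 5}  B2 = {0, 4, 5, 6}  B3 = {1, 3, 4, 5}  B4 = {0, 2, 4, 5}
Tree: B1–B2, B1–B3, B2–B4
The largest bag has 4 vertices, giving width 3; this decomposition certifies tw(G) ≤ 3. For the lower bound, the 4 vertices {0, 1, 4, 5} are pairwise adjacent, and any tree decomposition puts a clique entirely inside one bag — forcing width ≥ 3. Hence tw(G) = 3 exactly.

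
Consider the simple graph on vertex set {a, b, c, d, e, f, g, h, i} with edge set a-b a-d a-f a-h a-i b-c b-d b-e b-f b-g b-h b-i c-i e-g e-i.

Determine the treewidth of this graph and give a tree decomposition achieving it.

Every bag has size at most 3, so the width is 3 − 1 = 2 and tw(G) ≤ 2. On the other hand G contains the 3-clique {b, e, g}. A clique must lie in a single bag of any decomposition, so no decomposition can have width below 2. Therefore the treewidth is 2.

Treewidth 2.
One optimal decomposition is:
Bags: B1 = {a, b, i}  B2 = {b, e, i}  B3 = {a, b, d}  B4 = {a, b, f}  B5 = {b, c, i}  B6 = {a, b, h}  B7 = {b, e, g}
Tree: B1–B2, B1–B3, B1–B4, B1–B5, B4–B6, B2–B7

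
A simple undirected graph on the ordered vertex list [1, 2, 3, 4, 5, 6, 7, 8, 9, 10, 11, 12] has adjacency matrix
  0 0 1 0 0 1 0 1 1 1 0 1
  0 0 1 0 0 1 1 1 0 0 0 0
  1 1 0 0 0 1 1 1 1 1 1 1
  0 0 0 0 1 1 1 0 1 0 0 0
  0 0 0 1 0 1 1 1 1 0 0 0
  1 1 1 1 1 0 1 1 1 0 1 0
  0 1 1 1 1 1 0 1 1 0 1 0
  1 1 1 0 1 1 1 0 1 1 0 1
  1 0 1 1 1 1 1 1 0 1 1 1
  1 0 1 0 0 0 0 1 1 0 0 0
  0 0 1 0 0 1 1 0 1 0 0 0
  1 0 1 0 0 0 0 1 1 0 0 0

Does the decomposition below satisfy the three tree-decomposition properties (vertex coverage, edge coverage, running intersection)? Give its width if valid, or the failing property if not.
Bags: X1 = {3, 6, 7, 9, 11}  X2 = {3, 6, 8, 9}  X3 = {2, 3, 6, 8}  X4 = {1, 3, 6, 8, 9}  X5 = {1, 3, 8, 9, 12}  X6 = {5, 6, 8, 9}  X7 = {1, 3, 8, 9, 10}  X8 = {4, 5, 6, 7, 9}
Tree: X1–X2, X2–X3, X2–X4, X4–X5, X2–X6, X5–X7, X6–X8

No — edge (7,8) lies in no bag.

A tree decomposition must satisfy three properties: every vertex lies in some bag; for every edge, both endpoints lie together in some bag; and for every vertex, the bags containing it form a connected subtree. Here edge (7,8) lies in no bag, so the decomposition is invalid.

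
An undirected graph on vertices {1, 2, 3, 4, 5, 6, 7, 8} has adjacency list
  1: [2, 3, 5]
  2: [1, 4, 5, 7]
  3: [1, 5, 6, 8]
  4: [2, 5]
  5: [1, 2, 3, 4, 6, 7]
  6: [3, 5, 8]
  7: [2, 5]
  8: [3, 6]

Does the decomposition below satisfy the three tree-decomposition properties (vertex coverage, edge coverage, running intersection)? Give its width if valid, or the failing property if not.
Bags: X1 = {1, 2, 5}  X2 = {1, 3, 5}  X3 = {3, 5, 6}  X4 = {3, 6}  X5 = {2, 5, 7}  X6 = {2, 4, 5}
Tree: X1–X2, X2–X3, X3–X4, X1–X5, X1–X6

No — vertex 8 appears in no bag.

A tree decomposition must satisfy three properties: every vertex lies in some bag; for every edge, both endpoints lie together in some bag; and for every vertex, the bags containing it form a connected subtree. Here vertex 8 appears in no bag, so the decomposition is invalid.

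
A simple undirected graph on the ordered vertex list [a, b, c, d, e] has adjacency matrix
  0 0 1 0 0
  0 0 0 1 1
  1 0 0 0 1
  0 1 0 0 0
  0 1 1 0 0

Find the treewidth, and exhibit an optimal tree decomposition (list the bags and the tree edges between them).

Treewidth 1.
One optimal decomposition is:
Bags: B1 = {b, d}  B2 = {b, e}  B3 = {c, e}  B4 = {a, c}
Tree: B1–B2, B2–B3, B3–B4

The largest bag has 2 vertices, giving width 1; this decomposition certifies tw(G) ≤ 1. G has an edge, so its treewidth is at least 1. The upper and lower bounds meet at 1, so that is the treewidth.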